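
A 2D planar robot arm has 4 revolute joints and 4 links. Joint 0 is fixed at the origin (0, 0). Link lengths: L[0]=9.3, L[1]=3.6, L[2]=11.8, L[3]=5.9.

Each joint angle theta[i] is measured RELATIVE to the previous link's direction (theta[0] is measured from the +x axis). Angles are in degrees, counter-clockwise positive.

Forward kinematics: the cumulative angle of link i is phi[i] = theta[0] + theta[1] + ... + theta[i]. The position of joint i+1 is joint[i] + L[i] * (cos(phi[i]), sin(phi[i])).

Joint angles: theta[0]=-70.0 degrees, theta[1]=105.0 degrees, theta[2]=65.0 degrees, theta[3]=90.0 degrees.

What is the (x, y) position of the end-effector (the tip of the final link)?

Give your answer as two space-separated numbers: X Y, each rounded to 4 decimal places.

Answer: -1.7297 3.9219

Derivation:
joint[0] = (0.0000, 0.0000)  (base)
link 0: phi[0] = -70 = -70 deg
  cos(-70 deg) = 0.3420, sin(-70 deg) = -0.9397
  joint[1] = (0.0000, 0.0000) + 9.3 * (0.3420, -0.9397) = (0.0000 + 3.1808, 0.0000 + -8.7391) = (3.1808, -8.7391)
link 1: phi[1] = -70 + 105 = 35 deg
  cos(35 deg) = 0.8192, sin(35 deg) = 0.5736
  joint[2] = (3.1808, -8.7391) + 3.6 * (0.8192, 0.5736) = (3.1808 + 2.9489, -8.7391 + 2.0649) = (6.1297, -6.6743)
link 2: phi[2] = -70 + 105 + 65 = 100 deg
  cos(100 deg) = -0.1736, sin(100 deg) = 0.9848
  joint[3] = (6.1297, -6.6743) + 11.8 * (-0.1736, 0.9848) = (6.1297 + -2.0490, -6.6743 + 11.6207) = (4.0807, 4.9465)
link 3: phi[3] = -70 + 105 + 65 + 90 = 190 deg
  cos(190 deg) = -0.9848, sin(190 deg) = -0.1736
  joint[4] = (4.0807, 4.9465) + 5.9 * (-0.9848, -0.1736) = (4.0807 + -5.8104, 4.9465 + -1.0245) = (-1.7297, 3.9219)
End effector: (-1.7297, 3.9219)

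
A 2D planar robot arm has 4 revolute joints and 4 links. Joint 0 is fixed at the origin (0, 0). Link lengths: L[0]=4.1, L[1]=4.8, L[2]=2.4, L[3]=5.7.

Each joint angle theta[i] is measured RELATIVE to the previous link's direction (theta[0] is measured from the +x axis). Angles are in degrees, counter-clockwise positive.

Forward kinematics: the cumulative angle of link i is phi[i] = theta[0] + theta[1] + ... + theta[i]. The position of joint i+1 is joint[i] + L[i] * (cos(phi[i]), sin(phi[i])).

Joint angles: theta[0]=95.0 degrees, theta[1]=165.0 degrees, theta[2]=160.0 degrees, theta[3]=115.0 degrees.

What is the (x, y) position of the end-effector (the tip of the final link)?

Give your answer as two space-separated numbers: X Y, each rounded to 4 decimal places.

Answer: -5.6692 1.9326

Derivation:
joint[0] = (0.0000, 0.0000)  (base)
link 0: phi[0] = 95 = 95 deg
  cos(95 deg) = -0.0872, sin(95 deg) = 0.9962
  joint[1] = (0.0000, 0.0000) + 4.1 * (-0.0872, 0.9962) = (0.0000 + -0.3573, 0.0000 + 4.0844) = (-0.3573, 4.0844)
link 1: phi[1] = 95 + 165 = 260 deg
  cos(260 deg) = -0.1736, sin(260 deg) = -0.9848
  joint[2] = (-0.3573, 4.0844) + 4.8 * (-0.1736, -0.9848) = (-0.3573 + -0.8335, 4.0844 + -4.7271) = (-1.1908, -0.6427)
link 2: phi[2] = 95 + 165 + 160 = 420 deg
  cos(420 deg) = 0.5000, sin(420 deg) = 0.8660
  joint[3] = (-1.1908, -0.6427) + 2.4 * (0.5000, 0.8660) = (-1.1908 + 1.2000, -0.6427 + 2.0785) = (0.0092, 1.4358)
link 3: phi[3] = 95 + 165 + 160 + 115 = 535 deg
  cos(535 deg) = -0.9962, sin(535 deg) = 0.0872
  joint[4] = (0.0092, 1.4358) + 5.7 * (-0.9962, 0.0872) = (0.0092 + -5.6783, 1.4358 + 0.4968) = (-5.6692, 1.9326)
End effector: (-5.6692, 1.9326)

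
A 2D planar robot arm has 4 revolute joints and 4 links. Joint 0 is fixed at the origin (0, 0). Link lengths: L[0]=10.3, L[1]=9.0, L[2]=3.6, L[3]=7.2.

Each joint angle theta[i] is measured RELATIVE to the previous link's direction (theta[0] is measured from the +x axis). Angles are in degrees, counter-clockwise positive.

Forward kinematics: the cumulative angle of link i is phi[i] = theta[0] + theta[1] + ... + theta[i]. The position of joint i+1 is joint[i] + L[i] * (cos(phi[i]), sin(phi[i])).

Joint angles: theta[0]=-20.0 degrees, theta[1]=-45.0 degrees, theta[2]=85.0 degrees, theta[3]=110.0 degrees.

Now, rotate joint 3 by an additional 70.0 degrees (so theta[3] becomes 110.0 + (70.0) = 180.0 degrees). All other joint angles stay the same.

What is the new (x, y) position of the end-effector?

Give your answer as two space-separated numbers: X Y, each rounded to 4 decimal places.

Answer: 10.0995 -12.9109

Derivation:
joint[0] = (0.0000, 0.0000)  (base)
link 0: phi[0] = -20 = -20 deg
  cos(-20 deg) = 0.9397, sin(-20 deg) = -0.3420
  joint[1] = (0.0000, 0.0000) + 10.3 * (0.9397, -0.3420) = (0.0000 + 9.6788, 0.0000 + -3.5228) = (9.6788, -3.5228)
link 1: phi[1] = -20 + -45 = -65 deg
  cos(-65 deg) = 0.4226, sin(-65 deg) = -0.9063
  joint[2] = (9.6788, -3.5228) + 9 * (0.4226, -0.9063) = (9.6788 + 3.8036, -3.5228 + -8.1568) = (13.4824, -11.6796)
link 2: phi[2] = -20 + -45 + 85 = 20 deg
  cos(20 deg) = 0.9397, sin(20 deg) = 0.3420
  joint[3] = (13.4824, -11.6796) + 3.6 * (0.9397, 0.3420) = (13.4824 + 3.3829, -11.6796 + 1.2313) = (16.8653, -10.4483)
link 3: phi[3] = -20 + -45 + 85 + 180 = 200 deg
  cos(200 deg) = -0.9397, sin(200 deg) = -0.3420
  joint[4] = (16.8653, -10.4483) + 7.2 * (-0.9397, -0.3420) = (16.8653 + -6.7658, -10.4483 + -2.4625) = (10.0995, -12.9109)
End effector: (10.0995, -12.9109)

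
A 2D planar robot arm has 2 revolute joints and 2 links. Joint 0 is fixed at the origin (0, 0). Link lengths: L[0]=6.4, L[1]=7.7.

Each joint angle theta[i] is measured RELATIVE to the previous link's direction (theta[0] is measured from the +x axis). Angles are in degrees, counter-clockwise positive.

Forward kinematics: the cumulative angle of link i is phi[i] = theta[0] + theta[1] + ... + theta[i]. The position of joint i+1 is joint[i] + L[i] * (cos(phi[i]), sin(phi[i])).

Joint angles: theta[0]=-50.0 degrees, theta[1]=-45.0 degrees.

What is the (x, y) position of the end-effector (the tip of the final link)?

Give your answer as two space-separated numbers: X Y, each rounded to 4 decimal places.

Answer: 3.4427 -12.5734

Derivation:
joint[0] = (0.0000, 0.0000)  (base)
link 0: phi[0] = -50 = -50 deg
  cos(-50 deg) = 0.6428, sin(-50 deg) = -0.7660
  joint[1] = (0.0000, 0.0000) + 6.4 * (0.6428, -0.7660) = (0.0000 + 4.1138, 0.0000 + -4.9027) = (4.1138, -4.9027)
link 1: phi[1] = -50 + -45 = -95 deg
  cos(-95 deg) = -0.0872, sin(-95 deg) = -0.9962
  joint[2] = (4.1138, -4.9027) + 7.7 * (-0.0872, -0.9962) = (4.1138 + -0.6711, -4.9027 + -7.6707) = (3.4427, -12.5734)
End effector: (3.4427, -12.5734)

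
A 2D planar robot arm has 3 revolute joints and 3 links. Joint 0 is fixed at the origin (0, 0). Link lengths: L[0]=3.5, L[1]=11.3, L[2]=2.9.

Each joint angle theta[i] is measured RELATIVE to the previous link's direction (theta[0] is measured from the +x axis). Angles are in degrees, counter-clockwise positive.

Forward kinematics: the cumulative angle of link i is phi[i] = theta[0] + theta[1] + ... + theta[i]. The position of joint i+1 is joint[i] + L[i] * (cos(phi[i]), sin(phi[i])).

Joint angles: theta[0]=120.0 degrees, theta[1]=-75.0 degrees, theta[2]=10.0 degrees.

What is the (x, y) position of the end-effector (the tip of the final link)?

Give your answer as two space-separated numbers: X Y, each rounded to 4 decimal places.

joint[0] = (0.0000, 0.0000)  (base)
link 0: phi[0] = 120 = 120 deg
  cos(120 deg) = -0.5000, sin(120 deg) = 0.8660
  joint[1] = (0.0000, 0.0000) + 3.5 * (-0.5000, 0.8660) = (0.0000 + -1.7500, 0.0000 + 3.0311) = (-1.7500, 3.0311)
link 1: phi[1] = 120 + -75 = 45 deg
  cos(45 deg) = 0.7071, sin(45 deg) = 0.7071
  joint[2] = (-1.7500, 3.0311) + 11.3 * (0.7071, 0.7071) = (-1.7500 + 7.9903, 3.0311 + 7.9903) = (6.2403, 11.0214)
link 2: phi[2] = 120 + -75 + 10 = 55 deg
  cos(55 deg) = 0.5736, sin(55 deg) = 0.8192
  joint[3] = (6.2403, 11.0214) + 2.9 * (0.5736, 0.8192) = (6.2403 + 1.6634, 11.0214 + 2.3755) = (7.9037, 13.3969)
End effector: (7.9037, 13.3969)

Answer: 7.9037 13.3969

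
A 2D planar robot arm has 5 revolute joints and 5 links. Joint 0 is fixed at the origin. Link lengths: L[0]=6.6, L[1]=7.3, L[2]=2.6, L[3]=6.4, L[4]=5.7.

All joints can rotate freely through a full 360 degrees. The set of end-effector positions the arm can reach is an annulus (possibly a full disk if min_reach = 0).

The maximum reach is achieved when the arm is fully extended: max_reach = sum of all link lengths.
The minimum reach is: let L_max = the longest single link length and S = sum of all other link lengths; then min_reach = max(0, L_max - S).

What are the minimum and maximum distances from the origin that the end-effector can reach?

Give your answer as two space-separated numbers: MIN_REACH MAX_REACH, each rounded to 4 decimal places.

Answer: 0.0000 28.6000

Derivation:
Link lengths: [6.6, 7.3, 2.6, 6.4, 5.7]
max_reach = 6.6 + 7.3 + 2.6 + 6.4 + 5.7 = 28.6
L_max = max([6.6, 7.3, 2.6, 6.4, 5.7]) = 7.3
S (sum of others) = 28.6 - 7.3 = 21.3
min_reach = max(0, 7.3 - 21.3) = max(0, -14) = 0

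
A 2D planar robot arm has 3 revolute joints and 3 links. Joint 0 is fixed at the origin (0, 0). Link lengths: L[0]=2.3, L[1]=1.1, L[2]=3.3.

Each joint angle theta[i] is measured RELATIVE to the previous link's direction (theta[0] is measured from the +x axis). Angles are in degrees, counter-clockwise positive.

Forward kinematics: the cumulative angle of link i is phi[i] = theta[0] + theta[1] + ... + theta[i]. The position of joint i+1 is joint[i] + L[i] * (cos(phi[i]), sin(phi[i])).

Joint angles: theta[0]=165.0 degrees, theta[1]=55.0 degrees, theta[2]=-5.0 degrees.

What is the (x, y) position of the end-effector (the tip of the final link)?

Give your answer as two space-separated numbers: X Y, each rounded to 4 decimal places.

Answer: -5.7675 -2.0046

Derivation:
joint[0] = (0.0000, 0.0000)  (base)
link 0: phi[0] = 165 = 165 deg
  cos(165 deg) = -0.9659, sin(165 deg) = 0.2588
  joint[1] = (0.0000, 0.0000) + 2.3 * (-0.9659, 0.2588) = (0.0000 + -2.2216, 0.0000 + 0.5953) = (-2.2216, 0.5953)
link 1: phi[1] = 165 + 55 = 220 deg
  cos(220 deg) = -0.7660, sin(220 deg) = -0.6428
  joint[2] = (-2.2216, 0.5953) + 1.1 * (-0.7660, -0.6428) = (-2.2216 + -0.8426, 0.5953 + -0.7071) = (-3.0643, -0.1118)
link 2: phi[2] = 165 + 55 + -5 = 215 deg
  cos(215 deg) = -0.8192, sin(215 deg) = -0.5736
  joint[3] = (-3.0643, -0.1118) + 3.3 * (-0.8192, -0.5736) = (-3.0643 + -2.7032, -0.1118 + -1.8928) = (-5.7675, -2.0046)
End effector: (-5.7675, -2.0046)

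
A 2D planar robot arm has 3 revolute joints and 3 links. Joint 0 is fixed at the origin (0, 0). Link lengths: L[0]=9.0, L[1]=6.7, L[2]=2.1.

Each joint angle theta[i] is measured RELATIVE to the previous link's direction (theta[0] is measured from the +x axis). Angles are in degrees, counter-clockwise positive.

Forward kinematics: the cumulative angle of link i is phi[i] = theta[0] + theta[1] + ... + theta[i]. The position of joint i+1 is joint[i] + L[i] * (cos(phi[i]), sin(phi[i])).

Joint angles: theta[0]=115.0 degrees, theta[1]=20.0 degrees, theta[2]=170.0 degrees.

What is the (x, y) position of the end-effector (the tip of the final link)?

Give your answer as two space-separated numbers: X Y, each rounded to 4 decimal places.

Answer: -7.3367 11.1742

Derivation:
joint[0] = (0.0000, 0.0000)  (base)
link 0: phi[0] = 115 = 115 deg
  cos(115 deg) = -0.4226, sin(115 deg) = 0.9063
  joint[1] = (0.0000, 0.0000) + 9 * (-0.4226, 0.9063) = (0.0000 + -3.8036, 0.0000 + 8.1568) = (-3.8036, 8.1568)
link 1: phi[1] = 115 + 20 = 135 deg
  cos(135 deg) = -0.7071, sin(135 deg) = 0.7071
  joint[2] = (-3.8036, 8.1568) + 6.7 * (-0.7071, 0.7071) = (-3.8036 + -4.7376, 8.1568 + 4.7376) = (-8.5412, 12.8944)
link 2: phi[2] = 115 + 20 + 170 = 305 deg
  cos(305 deg) = 0.5736, sin(305 deg) = -0.8192
  joint[3] = (-8.5412, 12.8944) + 2.1 * (0.5736, -0.8192) = (-8.5412 + 1.2045, 12.8944 + -1.7202) = (-7.3367, 11.1742)
End effector: (-7.3367, 11.1742)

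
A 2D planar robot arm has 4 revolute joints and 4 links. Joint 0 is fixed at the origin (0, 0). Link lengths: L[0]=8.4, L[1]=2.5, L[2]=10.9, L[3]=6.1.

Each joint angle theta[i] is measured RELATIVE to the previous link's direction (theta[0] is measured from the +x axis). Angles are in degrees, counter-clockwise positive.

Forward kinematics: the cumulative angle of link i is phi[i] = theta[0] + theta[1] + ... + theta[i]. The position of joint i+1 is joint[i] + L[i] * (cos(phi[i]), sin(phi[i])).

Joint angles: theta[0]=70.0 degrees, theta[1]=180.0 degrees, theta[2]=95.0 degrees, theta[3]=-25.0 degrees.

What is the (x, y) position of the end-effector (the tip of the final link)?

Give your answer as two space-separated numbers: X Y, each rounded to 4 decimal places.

Answer: 17.2194 -1.1979

Derivation:
joint[0] = (0.0000, 0.0000)  (base)
link 0: phi[0] = 70 = 70 deg
  cos(70 deg) = 0.3420, sin(70 deg) = 0.9397
  joint[1] = (0.0000, 0.0000) + 8.4 * (0.3420, 0.9397) = (0.0000 + 2.8730, 0.0000 + 7.8934) = (2.8730, 7.8934)
link 1: phi[1] = 70 + 180 = 250 deg
  cos(250 deg) = -0.3420, sin(250 deg) = -0.9397
  joint[2] = (2.8730, 7.8934) + 2.5 * (-0.3420, -0.9397) = (2.8730 + -0.8551, 7.8934 + -2.3492) = (2.0179, 5.5442)
link 2: phi[2] = 70 + 180 + 95 = 345 deg
  cos(345 deg) = 0.9659, sin(345 deg) = -0.2588
  joint[3] = (2.0179, 5.5442) + 10.9 * (0.9659, -0.2588) = (2.0179 + 10.5286, 5.5442 + -2.8211) = (12.5465, 2.7231)
link 3: phi[3] = 70 + 180 + 95 + -25 = 320 deg
  cos(320 deg) = 0.7660, sin(320 deg) = -0.6428
  joint[4] = (12.5465, 2.7231) + 6.1 * (0.7660, -0.6428) = (12.5465 + 4.6729, 2.7231 + -3.9210) = (17.2194, -1.1979)
End effector: (17.2194, -1.1979)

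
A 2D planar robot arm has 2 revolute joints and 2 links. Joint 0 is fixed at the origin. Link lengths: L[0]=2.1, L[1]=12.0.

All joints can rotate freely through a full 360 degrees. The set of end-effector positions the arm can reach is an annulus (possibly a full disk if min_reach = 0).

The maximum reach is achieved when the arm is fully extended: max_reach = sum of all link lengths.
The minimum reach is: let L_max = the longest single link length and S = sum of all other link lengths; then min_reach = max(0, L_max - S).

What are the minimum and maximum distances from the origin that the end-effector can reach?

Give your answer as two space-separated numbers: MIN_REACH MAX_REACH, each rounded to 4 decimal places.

Link lengths: [2.1, 12.0]
max_reach = 2.1 + 12 = 14.1
L_max = max([2.1, 12.0]) = 12
S (sum of others) = 14.1 - 12 = 2.1
min_reach = max(0, 12 - 2.1) = max(0, 9.9) = 9.9

Answer: 9.9000 14.1000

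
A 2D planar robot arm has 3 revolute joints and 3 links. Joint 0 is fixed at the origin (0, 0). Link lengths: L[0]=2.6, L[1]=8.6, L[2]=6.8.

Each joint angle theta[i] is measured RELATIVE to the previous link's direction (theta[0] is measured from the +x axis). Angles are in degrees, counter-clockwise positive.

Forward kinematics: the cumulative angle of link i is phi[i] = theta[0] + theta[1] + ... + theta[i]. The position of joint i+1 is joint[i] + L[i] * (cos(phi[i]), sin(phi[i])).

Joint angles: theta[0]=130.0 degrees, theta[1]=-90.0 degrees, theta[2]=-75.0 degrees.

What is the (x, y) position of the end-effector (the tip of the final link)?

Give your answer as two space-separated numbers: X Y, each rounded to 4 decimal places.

joint[0] = (0.0000, 0.0000)  (base)
link 0: phi[0] = 130 = 130 deg
  cos(130 deg) = -0.6428, sin(130 deg) = 0.7660
  joint[1] = (0.0000, 0.0000) + 2.6 * (-0.6428, 0.7660) = (0.0000 + -1.6712, 0.0000 + 1.9917) = (-1.6712, 1.9917)
link 1: phi[1] = 130 + -90 = 40 deg
  cos(40 deg) = 0.7660, sin(40 deg) = 0.6428
  joint[2] = (-1.6712, 1.9917) + 8.6 * (0.7660, 0.6428) = (-1.6712 + 6.5880, 1.9917 + 5.5280) = (4.9167, 7.5197)
link 2: phi[2] = 130 + -90 + -75 = -35 deg
  cos(-35 deg) = 0.8192, sin(-35 deg) = -0.5736
  joint[3] = (4.9167, 7.5197) + 6.8 * (0.8192, -0.5736) = (4.9167 + 5.5702, 7.5197 + -3.9003) = (10.4870, 3.6194)
End effector: (10.4870, 3.6194)

Answer: 10.4870 3.6194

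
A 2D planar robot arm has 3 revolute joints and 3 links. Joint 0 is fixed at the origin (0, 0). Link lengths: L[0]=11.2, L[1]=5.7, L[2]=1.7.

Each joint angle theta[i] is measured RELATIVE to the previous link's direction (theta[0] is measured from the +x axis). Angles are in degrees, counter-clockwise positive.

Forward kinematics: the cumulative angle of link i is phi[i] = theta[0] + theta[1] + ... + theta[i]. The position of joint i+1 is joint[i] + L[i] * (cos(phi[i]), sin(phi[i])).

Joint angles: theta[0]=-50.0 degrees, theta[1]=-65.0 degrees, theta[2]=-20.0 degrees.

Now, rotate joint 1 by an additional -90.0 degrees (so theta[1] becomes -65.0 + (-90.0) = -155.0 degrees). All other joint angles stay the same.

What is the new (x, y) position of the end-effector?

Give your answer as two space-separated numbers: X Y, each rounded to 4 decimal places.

Answer: 0.8312 -4.9687

Derivation:
joint[0] = (0.0000, 0.0000)  (base)
link 0: phi[0] = -50 = -50 deg
  cos(-50 deg) = 0.6428, sin(-50 deg) = -0.7660
  joint[1] = (0.0000, 0.0000) + 11.2 * (0.6428, -0.7660) = (0.0000 + 7.1992, 0.0000 + -8.5797) = (7.1992, -8.5797)
link 1: phi[1] = -50 + -155 = -205 deg
  cos(-205 deg) = -0.9063, sin(-205 deg) = 0.4226
  joint[2] = (7.1992, -8.5797) + 5.7 * (-0.9063, 0.4226) = (7.1992 + -5.1660, -8.5797 + 2.4089) = (2.0333, -6.1708)
link 2: phi[2] = -50 + -155 + -20 = -225 deg
  cos(-225 deg) = -0.7071, sin(-225 deg) = 0.7071
  joint[3] = (2.0333, -6.1708) + 1.7 * (-0.7071, 0.7071) = (2.0333 + -1.2021, -6.1708 + 1.2021) = (0.8312, -4.9687)
End effector: (0.8312, -4.9687)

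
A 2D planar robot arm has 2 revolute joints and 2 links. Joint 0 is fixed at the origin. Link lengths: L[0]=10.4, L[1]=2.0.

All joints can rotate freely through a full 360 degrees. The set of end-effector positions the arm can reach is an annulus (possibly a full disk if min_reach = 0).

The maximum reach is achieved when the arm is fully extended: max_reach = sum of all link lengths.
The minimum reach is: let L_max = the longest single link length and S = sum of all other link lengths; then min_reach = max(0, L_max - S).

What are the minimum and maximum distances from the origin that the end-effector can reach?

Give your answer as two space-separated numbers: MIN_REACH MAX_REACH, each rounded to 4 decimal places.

Answer: 8.4000 12.4000

Derivation:
Link lengths: [10.4, 2.0]
max_reach = 10.4 + 2 = 12.4
L_max = max([10.4, 2.0]) = 10.4
S (sum of others) = 12.4 - 10.4 = 2
min_reach = max(0, 10.4 - 2) = max(0, 8.4) = 8.4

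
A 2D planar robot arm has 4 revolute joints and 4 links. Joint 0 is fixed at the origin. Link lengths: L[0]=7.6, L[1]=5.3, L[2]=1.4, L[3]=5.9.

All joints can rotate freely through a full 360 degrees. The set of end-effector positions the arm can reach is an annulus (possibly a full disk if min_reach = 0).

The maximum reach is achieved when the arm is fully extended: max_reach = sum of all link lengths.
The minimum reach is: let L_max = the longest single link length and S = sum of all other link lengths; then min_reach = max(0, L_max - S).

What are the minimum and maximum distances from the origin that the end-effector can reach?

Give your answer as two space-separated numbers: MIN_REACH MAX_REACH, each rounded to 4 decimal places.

Link lengths: [7.6, 5.3, 1.4, 5.9]
max_reach = 7.6 + 5.3 + 1.4 + 5.9 = 20.2
L_max = max([7.6, 5.3, 1.4, 5.9]) = 7.6
S (sum of others) = 20.2 - 7.6 = 12.6
min_reach = max(0, 7.6 - 12.6) = max(0, -5) = 0

Answer: 0.0000 20.2000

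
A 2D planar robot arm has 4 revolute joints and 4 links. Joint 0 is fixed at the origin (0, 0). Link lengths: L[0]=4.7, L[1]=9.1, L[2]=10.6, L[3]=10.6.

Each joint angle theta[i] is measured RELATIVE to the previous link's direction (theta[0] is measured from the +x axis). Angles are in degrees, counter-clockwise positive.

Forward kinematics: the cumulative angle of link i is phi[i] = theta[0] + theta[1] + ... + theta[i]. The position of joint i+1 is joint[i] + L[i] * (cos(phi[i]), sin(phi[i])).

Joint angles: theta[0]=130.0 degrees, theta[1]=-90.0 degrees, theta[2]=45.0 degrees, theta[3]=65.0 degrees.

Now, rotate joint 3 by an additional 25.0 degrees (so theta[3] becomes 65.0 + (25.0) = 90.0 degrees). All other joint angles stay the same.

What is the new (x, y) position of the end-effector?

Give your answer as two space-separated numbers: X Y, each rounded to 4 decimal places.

Answer: -5.6859 20.9333

Derivation:
joint[0] = (0.0000, 0.0000)  (base)
link 0: phi[0] = 130 = 130 deg
  cos(130 deg) = -0.6428, sin(130 deg) = 0.7660
  joint[1] = (0.0000, 0.0000) + 4.7 * (-0.6428, 0.7660) = (0.0000 + -3.0211, 0.0000 + 3.6004) = (-3.0211, 3.6004)
link 1: phi[1] = 130 + -90 = 40 deg
  cos(40 deg) = 0.7660, sin(40 deg) = 0.6428
  joint[2] = (-3.0211, 3.6004) + 9.1 * (0.7660, 0.6428) = (-3.0211 + 6.9710, 3.6004 + 5.8494) = (3.9499, 9.4498)
link 2: phi[2] = 130 + -90 + 45 = 85 deg
  cos(85 deg) = 0.0872, sin(85 deg) = 0.9962
  joint[3] = (3.9499, 9.4498) + 10.6 * (0.0872, 0.9962) = (3.9499 + 0.9239, 9.4498 + 10.5597) = (4.8738, 20.0094)
link 3: phi[3] = 130 + -90 + 45 + 90 = 175 deg
  cos(175 deg) = -0.9962, sin(175 deg) = 0.0872
  joint[4] = (4.8738, 20.0094) + 10.6 * (-0.9962, 0.0872) = (4.8738 + -10.5597, 20.0094 + 0.9239) = (-5.6859, 20.9333)
End effector: (-5.6859, 20.9333)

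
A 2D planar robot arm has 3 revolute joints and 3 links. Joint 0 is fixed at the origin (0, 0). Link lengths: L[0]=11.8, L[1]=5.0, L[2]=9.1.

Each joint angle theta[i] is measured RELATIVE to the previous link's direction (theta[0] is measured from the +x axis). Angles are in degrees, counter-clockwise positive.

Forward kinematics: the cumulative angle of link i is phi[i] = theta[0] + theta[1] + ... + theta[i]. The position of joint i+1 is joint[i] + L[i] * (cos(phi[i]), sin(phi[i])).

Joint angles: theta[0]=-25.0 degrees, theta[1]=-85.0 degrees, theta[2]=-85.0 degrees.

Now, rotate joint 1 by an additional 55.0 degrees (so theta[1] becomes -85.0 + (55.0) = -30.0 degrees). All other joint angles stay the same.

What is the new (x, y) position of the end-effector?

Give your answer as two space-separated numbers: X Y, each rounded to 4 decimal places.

Answer: 6.5913 -14.9320

Derivation:
joint[0] = (0.0000, 0.0000)  (base)
link 0: phi[0] = -25 = -25 deg
  cos(-25 deg) = 0.9063, sin(-25 deg) = -0.4226
  joint[1] = (0.0000, 0.0000) + 11.8 * (0.9063, -0.4226) = (0.0000 + 10.6944, 0.0000 + -4.9869) = (10.6944, -4.9869)
link 1: phi[1] = -25 + -30 = -55 deg
  cos(-55 deg) = 0.5736, sin(-55 deg) = -0.8192
  joint[2] = (10.6944, -4.9869) + 5 * (0.5736, -0.8192) = (10.6944 + 2.8679, -4.9869 + -4.0958) = (13.5623, -9.0827)
link 2: phi[2] = -25 + -30 + -85 = -140 deg
  cos(-140 deg) = -0.7660, sin(-140 deg) = -0.6428
  joint[3] = (13.5623, -9.0827) + 9.1 * (-0.7660, -0.6428) = (13.5623 + -6.9710, -9.0827 + -5.8494) = (6.5913, -14.9320)
End effector: (6.5913, -14.9320)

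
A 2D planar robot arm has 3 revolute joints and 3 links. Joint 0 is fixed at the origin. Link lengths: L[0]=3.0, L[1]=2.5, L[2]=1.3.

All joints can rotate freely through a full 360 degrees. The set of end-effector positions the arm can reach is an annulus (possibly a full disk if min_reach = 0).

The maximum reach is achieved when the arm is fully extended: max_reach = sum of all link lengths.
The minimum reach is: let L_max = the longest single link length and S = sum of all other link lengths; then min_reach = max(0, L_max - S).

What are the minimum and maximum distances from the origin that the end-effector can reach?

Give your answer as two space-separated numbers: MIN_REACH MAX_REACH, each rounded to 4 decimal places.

Link lengths: [3.0, 2.5, 1.3]
max_reach = 3 + 2.5 + 1.3 = 6.8
L_max = max([3.0, 2.5, 1.3]) = 3
S (sum of others) = 6.8 - 3 = 3.8
min_reach = max(0, 3 - 3.8) = max(0, -0.8) = 0

Answer: 0.0000 6.8000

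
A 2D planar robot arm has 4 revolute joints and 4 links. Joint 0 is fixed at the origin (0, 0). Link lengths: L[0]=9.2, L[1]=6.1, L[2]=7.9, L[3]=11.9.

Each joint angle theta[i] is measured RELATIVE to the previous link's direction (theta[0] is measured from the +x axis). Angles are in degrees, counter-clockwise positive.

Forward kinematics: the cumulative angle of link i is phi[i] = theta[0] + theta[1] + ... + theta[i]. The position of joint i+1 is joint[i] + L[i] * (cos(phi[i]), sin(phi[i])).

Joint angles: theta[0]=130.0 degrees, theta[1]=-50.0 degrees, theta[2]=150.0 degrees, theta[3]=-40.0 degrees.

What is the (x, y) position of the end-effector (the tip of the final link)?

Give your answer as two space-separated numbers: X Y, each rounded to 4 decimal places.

Answer: -21.6516 4.9368

Derivation:
joint[0] = (0.0000, 0.0000)  (base)
link 0: phi[0] = 130 = 130 deg
  cos(130 deg) = -0.6428, sin(130 deg) = 0.7660
  joint[1] = (0.0000, 0.0000) + 9.2 * (-0.6428, 0.7660) = (0.0000 + -5.9136, 0.0000 + 7.0476) = (-5.9136, 7.0476)
link 1: phi[1] = 130 + -50 = 80 deg
  cos(80 deg) = 0.1736, sin(80 deg) = 0.9848
  joint[2] = (-5.9136, 7.0476) + 6.1 * (0.1736, 0.9848) = (-5.9136 + 1.0593, 7.0476 + 6.0073) = (-4.8544, 13.0549)
link 2: phi[2] = 130 + -50 + 150 = 230 deg
  cos(230 deg) = -0.6428, sin(230 deg) = -0.7660
  joint[3] = (-4.8544, 13.0549) + 7.9 * (-0.6428, -0.7660) = (-4.8544 + -5.0780, 13.0549 + -6.0518) = (-9.9324, 7.0032)
link 3: phi[3] = 130 + -50 + 150 + -40 = 190 deg
  cos(190 deg) = -0.9848, sin(190 deg) = -0.1736
  joint[4] = (-9.9324, 7.0032) + 11.9 * (-0.9848, -0.1736) = (-9.9324 + -11.7192, 7.0032 + -2.0664) = (-21.6516, 4.9368)
End effector: (-21.6516, 4.9368)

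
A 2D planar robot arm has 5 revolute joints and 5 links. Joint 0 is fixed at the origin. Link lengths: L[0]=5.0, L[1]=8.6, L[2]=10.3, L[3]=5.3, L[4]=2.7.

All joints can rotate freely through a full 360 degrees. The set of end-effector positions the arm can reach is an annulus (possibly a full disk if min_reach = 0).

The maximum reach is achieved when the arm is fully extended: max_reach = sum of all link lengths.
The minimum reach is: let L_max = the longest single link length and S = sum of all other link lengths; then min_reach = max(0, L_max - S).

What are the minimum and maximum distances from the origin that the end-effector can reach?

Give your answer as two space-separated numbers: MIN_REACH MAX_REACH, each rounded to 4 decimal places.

Link lengths: [5.0, 8.6, 10.3, 5.3, 2.7]
max_reach = 5 + 8.6 + 10.3 + 5.3 + 2.7 = 31.9
L_max = max([5.0, 8.6, 10.3, 5.3, 2.7]) = 10.3
S (sum of others) = 31.9 - 10.3 = 21.6
min_reach = max(0, 10.3 - 21.6) = max(0, -11.3) = 0

Answer: 0.0000 31.9000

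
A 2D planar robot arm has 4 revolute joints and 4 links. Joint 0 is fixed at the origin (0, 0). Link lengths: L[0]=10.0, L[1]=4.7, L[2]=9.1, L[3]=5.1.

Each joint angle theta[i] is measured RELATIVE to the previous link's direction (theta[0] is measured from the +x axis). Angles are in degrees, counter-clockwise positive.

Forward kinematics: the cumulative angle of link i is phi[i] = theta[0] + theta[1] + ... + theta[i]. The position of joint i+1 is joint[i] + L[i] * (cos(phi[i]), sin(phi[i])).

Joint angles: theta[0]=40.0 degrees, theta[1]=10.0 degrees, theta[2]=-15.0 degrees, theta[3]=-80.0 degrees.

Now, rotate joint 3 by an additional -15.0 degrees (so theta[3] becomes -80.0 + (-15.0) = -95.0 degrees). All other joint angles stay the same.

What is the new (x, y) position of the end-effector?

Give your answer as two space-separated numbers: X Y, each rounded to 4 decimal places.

joint[0] = (0.0000, 0.0000)  (base)
link 0: phi[0] = 40 = 40 deg
  cos(40 deg) = 0.7660, sin(40 deg) = 0.6428
  joint[1] = (0.0000, 0.0000) + 10 * (0.7660, 0.6428) = (0.0000 + 7.6604, 0.0000 + 6.4279) = (7.6604, 6.4279)
link 1: phi[1] = 40 + 10 = 50 deg
  cos(50 deg) = 0.6428, sin(50 deg) = 0.7660
  joint[2] = (7.6604, 6.4279) + 4.7 * (0.6428, 0.7660) = (7.6604 + 3.0211, 6.4279 + 3.6004) = (10.6815, 10.0283)
link 2: phi[2] = 40 + 10 + -15 = 35 deg
  cos(35 deg) = 0.8192, sin(35 deg) = 0.5736
  joint[3] = (10.6815, 10.0283) + 9.1 * (0.8192, 0.5736) = (10.6815 + 7.4543, 10.0283 + 5.2195) = (18.1358, 15.2478)
link 3: phi[3] = 40 + 10 + -15 + -95 = -60 deg
  cos(-60 deg) = 0.5000, sin(-60 deg) = -0.8660
  joint[4] = (18.1358, 15.2478) + 5.1 * (0.5000, -0.8660) = (18.1358 + 2.5500, 15.2478 + -4.4167) = (20.6858, 10.8311)
End effector: (20.6858, 10.8311)

Answer: 20.6858 10.8311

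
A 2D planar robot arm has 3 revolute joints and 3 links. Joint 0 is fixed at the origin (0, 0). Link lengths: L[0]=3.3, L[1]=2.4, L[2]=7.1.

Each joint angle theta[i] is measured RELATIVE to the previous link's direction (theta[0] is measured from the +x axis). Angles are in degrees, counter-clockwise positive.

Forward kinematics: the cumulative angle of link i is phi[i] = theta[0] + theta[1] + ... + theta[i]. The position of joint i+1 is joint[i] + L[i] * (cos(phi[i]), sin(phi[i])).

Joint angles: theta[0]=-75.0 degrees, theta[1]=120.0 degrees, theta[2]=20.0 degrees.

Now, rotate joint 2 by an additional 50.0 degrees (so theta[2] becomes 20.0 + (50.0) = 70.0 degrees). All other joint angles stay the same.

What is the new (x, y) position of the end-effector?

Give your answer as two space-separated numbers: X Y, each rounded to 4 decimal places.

Answer: -0.4494 4.9443

Derivation:
joint[0] = (0.0000, 0.0000)  (base)
link 0: phi[0] = -75 = -75 deg
  cos(-75 deg) = 0.2588, sin(-75 deg) = -0.9659
  joint[1] = (0.0000, 0.0000) + 3.3 * (0.2588, -0.9659) = (0.0000 + 0.8541, 0.0000 + -3.1876) = (0.8541, -3.1876)
link 1: phi[1] = -75 + 120 = 45 deg
  cos(45 deg) = 0.7071, sin(45 deg) = 0.7071
  joint[2] = (0.8541, -3.1876) + 2.4 * (0.7071, 0.7071) = (0.8541 + 1.6971, -3.1876 + 1.6971) = (2.5512, -1.4905)
link 2: phi[2] = -75 + 120 + 70 = 115 deg
  cos(115 deg) = -0.4226, sin(115 deg) = 0.9063
  joint[3] = (2.5512, -1.4905) + 7.1 * (-0.4226, 0.9063) = (2.5512 + -3.0006, -1.4905 + 6.4348) = (-0.4494, 4.9443)
End effector: (-0.4494, 4.9443)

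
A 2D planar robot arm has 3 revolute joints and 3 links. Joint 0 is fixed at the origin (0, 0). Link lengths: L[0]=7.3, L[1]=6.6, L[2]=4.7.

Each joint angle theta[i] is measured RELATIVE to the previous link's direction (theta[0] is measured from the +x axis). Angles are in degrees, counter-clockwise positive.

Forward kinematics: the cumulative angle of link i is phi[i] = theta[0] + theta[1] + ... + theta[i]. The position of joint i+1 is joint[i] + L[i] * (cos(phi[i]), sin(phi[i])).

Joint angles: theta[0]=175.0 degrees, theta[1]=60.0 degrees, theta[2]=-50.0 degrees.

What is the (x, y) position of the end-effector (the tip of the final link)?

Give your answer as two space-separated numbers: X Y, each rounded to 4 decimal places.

joint[0] = (0.0000, 0.0000)  (base)
link 0: phi[0] = 175 = 175 deg
  cos(175 deg) = -0.9962, sin(175 deg) = 0.0872
  joint[1] = (0.0000, 0.0000) + 7.3 * (-0.9962, 0.0872) = (0.0000 + -7.2722, 0.0000 + 0.6362) = (-7.2722, 0.6362)
link 1: phi[1] = 175 + 60 = 235 deg
  cos(235 deg) = -0.5736, sin(235 deg) = -0.8192
  joint[2] = (-7.2722, 0.6362) + 6.6 * (-0.5736, -0.8192) = (-7.2722 + -3.7856, 0.6362 + -5.4064) = (-11.0578, -4.7702)
link 2: phi[2] = 175 + 60 + -50 = 185 deg
  cos(185 deg) = -0.9962, sin(185 deg) = -0.0872
  joint[3] = (-11.0578, -4.7702) + 4.7 * (-0.9962, -0.0872) = (-11.0578 + -4.6821, -4.7702 + -0.4096) = (-15.7399, -5.1798)
End effector: (-15.7399, -5.1798)

Answer: -15.7399 -5.1798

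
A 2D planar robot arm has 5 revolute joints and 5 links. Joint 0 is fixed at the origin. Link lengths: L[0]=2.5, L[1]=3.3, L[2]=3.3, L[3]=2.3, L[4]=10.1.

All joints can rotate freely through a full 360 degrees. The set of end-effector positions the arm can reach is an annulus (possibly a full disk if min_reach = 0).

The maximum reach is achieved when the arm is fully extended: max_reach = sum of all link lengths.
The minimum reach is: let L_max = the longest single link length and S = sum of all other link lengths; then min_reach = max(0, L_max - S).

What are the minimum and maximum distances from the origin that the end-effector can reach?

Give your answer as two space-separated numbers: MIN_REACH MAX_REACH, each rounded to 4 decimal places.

Answer: 0.0000 21.5000

Derivation:
Link lengths: [2.5, 3.3, 3.3, 2.3, 10.1]
max_reach = 2.5 + 3.3 + 3.3 + 2.3 + 10.1 = 21.5
L_max = max([2.5, 3.3, 3.3, 2.3, 10.1]) = 10.1
S (sum of others) = 21.5 - 10.1 = 11.4
min_reach = max(0, 10.1 - 11.4) = max(0, -1.3) = 0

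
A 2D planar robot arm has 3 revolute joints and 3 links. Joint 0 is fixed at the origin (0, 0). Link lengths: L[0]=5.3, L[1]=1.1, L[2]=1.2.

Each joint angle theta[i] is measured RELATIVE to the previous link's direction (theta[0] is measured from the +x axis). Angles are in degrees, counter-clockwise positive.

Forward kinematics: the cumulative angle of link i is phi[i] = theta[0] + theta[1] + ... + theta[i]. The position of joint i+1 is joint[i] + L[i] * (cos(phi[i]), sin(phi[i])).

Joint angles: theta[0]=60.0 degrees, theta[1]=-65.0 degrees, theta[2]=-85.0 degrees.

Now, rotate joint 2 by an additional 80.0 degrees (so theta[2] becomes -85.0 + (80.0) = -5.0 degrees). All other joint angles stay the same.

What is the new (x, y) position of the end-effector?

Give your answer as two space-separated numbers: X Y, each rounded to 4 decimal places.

Answer: 4.9276 4.2857

Derivation:
joint[0] = (0.0000, 0.0000)  (base)
link 0: phi[0] = 60 = 60 deg
  cos(60 deg) = 0.5000, sin(60 deg) = 0.8660
  joint[1] = (0.0000, 0.0000) + 5.3 * (0.5000, 0.8660) = (0.0000 + 2.6500, 0.0000 + 4.5899) = (2.6500, 4.5899)
link 1: phi[1] = 60 + -65 = -5 deg
  cos(-5 deg) = 0.9962, sin(-5 deg) = -0.0872
  joint[2] = (2.6500, 4.5899) + 1.1 * (0.9962, -0.0872) = (2.6500 + 1.0958, 4.5899 + -0.0959) = (3.7458, 4.4941)
link 2: phi[2] = 60 + -65 + -5 = -10 deg
  cos(-10 deg) = 0.9848, sin(-10 deg) = -0.1736
  joint[3] = (3.7458, 4.4941) + 1.2 * (0.9848, -0.1736) = (3.7458 + 1.1818, 4.4941 + -0.2084) = (4.9276, 4.2857)
End effector: (4.9276, 4.2857)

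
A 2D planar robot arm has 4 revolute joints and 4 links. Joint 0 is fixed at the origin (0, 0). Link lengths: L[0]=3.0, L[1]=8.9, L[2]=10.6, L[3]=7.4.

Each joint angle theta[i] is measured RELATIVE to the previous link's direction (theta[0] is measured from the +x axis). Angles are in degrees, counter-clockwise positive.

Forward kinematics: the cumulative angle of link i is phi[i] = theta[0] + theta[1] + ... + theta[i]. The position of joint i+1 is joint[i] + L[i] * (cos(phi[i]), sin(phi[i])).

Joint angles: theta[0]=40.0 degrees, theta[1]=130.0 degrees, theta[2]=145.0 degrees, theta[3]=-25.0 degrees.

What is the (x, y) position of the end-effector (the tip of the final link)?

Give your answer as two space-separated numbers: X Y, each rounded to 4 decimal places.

joint[0] = (0.0000, 0.0000)  (base)
link 0: phi[0] = 40 = 40 deg
  cos(40 deg) = 0.7660, sin(40 deg) = 0.6428
  joint[1] = (0.0000, 0.0000) + 3 * (0.7660, 0.6428) = (0.0000 + 2.2981, 0.0000 + 1.9284) = (2.2981, 1.9284)
link 1: phi[1] = 40 + 130 = 170 deg
  cos(170 deg) = -0.9848, sin(170 deg) = 0.1736
  joint[2] = (2.2981, 1.9284) + 8.9 * (-0.9848, 0.1736) = (2.2981 + -8.7648, 1.9284 + 1.5455) = (-6.4667, 3.4738)
link 2: phi[2] = 40 + 130 + 145 = 315 deg
  cos(315 deg) = 0.7071, sin(315 deg) = -0.7071
  joint[3] = (-6.4667, 3.4738) + 10.6 * (0.7071, -0.7071) = (-6.4667 + 7.4953, 3.4738 + -7.4953) = (1.0287, -4.0215)
link 3: phi[3] = 40 + 130 + 145 + -25 = 290 deg
  cos(290 deg) = 0.3420, sin(290 deg) = -0.9397
  joint[4] = (1.0287, -4.0215) + 7.4 * (0.3420, -0.9397) = (1.0287 + 2.5309, -4.0215 + -6.9537) = (3.5596, -10.9752)
End effector: (3.5596, -10.9752)

Answer: 3.5596 -10.9752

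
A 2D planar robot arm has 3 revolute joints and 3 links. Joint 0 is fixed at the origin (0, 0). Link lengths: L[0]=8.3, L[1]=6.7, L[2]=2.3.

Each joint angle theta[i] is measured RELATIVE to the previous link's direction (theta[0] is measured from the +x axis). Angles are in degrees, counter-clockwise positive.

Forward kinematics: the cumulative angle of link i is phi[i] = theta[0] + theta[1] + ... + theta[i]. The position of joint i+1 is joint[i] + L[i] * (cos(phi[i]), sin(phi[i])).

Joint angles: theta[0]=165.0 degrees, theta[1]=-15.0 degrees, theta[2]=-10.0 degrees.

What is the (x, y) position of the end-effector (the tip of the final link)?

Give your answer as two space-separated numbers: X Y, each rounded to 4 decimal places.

Answer: -15.5815 6.9766

Derivation:
joint[0] = (0.0000, 0.0000)  (base)
link 0: phi[0] = 165 = 165 deg
  cos(165 deg) = -0.9659, sin(165 deg) = 0.2588
  joint[1] = (0.0000, 0.0000) + 8.3 * (-0.9659, 0.2588) = (0.0000 + -8.0172, 0.0000 + 2.1482) = (-8.0172, 2.1482)
link 1: phi[1] = 165 + -15 = 150 deg
  cos(150 deg) = -0.8660, sin(150 deg) = 0.5000
  joint[2] = (-8.0172, 2.1482) + 6.7 * (-0.8660, 0.5000) = (-8.0172 + -5.8024, 2.1482 + 3.3500) = (-13.8196, 5.4982)
link 2: phi[2] = 165 + -15 + -10 = 140 deg
  cos(140 deg) = -0.7660, sin(140 deg) = 0.6428
  joint[3] = (-13.8196, 5.4982) + 2.3 * (-0.7660, 0.6428) = (-13.8196 + -1.7619, 5.4982 + 1.4784) = (-15.5815, 6.9766)
End effector: (-15.5815, 6.9766)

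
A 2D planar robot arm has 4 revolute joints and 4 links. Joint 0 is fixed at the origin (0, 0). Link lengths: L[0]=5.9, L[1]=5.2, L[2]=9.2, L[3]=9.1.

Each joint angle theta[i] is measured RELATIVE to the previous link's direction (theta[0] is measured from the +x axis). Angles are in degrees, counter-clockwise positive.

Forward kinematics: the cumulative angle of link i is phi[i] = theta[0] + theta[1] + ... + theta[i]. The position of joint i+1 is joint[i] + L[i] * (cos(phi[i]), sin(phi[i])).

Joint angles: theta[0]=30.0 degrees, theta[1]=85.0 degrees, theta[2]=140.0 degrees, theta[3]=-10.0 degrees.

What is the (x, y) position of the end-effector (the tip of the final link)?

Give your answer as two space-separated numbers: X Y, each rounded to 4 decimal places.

joint[0] = (0.0000, 0.0000)  (base)
link 0: phi[0] = 30 = 30 deg
  cos(30 deg) = 0.8660, sin(30 deg) = 0.5000
  joint[1] = (0.0000, 0.0000) + 5.9 * (0.8660, 0.5000) = (0.0000 + 5.1095, 0.0000 + 2.9500) = (5.1095, 2.9500)
link 1: phi[1] = 30 + 85 = 115 deg
  cos(115 deg) = -0.4226, sin(115 deg) = 0.9063
  joint[2] = (5.1095, 2.9500) + 5.2 * (-0.4226, 0.9063) = (5.1095 + -2.1976, 2.9500 + 4.7128) = (2.9119, 7.6628)
link 2: phi[2] = 30 + 85 + 140 = 255 deg
  cos(255 deg) = -0.2588, sin(255 deg) = -0.9659
  joint[3] = (2.9119, 7.6628) + 9.2 * (-0.2588, -0.9659) = (2.9119 + -2.3811, 7.6628 + -8.8865) = (0.5308, -1.2237)
link 3: phi[3] = 30 + 85 + 140 + -10 = 245 deg
  cos(245 deg) = -0.4226, sin(245 deg) = -0.9063
  joint[4] = (0.5308, -1.2237) + 9.1 * (-0.4226, -0.9063) = (0.5308 + -3.8458, -1.2237 + -8.2474) = (-3.3150, -9.4711)
End effector: (-3.3150, -9.4711)

Answer: -3.3150 -9.4711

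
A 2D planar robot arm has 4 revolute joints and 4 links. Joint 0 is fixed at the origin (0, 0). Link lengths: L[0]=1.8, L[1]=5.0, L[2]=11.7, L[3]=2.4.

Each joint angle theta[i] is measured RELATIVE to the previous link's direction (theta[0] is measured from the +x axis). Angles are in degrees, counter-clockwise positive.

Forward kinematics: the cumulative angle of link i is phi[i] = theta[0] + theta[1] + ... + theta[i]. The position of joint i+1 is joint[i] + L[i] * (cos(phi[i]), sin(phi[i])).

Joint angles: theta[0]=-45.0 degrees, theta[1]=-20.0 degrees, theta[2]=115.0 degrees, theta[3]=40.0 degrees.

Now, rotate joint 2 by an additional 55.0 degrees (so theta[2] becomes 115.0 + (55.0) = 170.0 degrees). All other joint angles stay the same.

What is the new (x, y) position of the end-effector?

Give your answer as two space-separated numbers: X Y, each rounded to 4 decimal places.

Answer: -1.6083 6.8736

Derivation:
joint[0] = (0.0000, 0.0000)  (base)
link 0: phi[0] = -45 = -45 deg
  cos(-45 deg) = 0.7071, sin(-45 deg) = -0.7071
  joint[1] = (0.0000, 0.0000) + 1.8 * (0.7071, -0.7071) = (0.0000 + 1.2728, 0.0000 + -1.2728) = (1.2728, -1.2728)
link 1: phi[1] = -45 + -20 = -65 deg
  cos(-65 deg) = 0.4226, sin(-65 deg) = -0.9063
  joint[2] = (1.2728, -1.2728) + 5 * (0.4226, -0.9063) = (1.2728 + 2.1131, -1.2728 + -4.5315) = (3.3859, -5.8043)
link 2: phi[2] = -45 + -20 + 170 = 105 deg
  cos(105 deg) = -0.2588, sin(105 deg) = 0.9659
  joint[3] = (3.3859, -5.8043) + 11.7 * (-0.2588, 0.9659) = (3.3859 + -3.0282, -5.8043 + 11.3013) = (0.3577, 5.4970)
link 3: phi[3] = -45 + -20 + 170 + 40 = 145 deg
  cos(145 deg) = -0.8192, sin(145 deg) = 0.5736
  joint[4] = (0.3577, 5.4970) + 2.4 * (-0.8192, 0.5736) = (0.3577 + -1.9660, 5.4970 + 1.3766) = (-1.6083, 6.8736)
End effector: (-1.6083, 6.8736)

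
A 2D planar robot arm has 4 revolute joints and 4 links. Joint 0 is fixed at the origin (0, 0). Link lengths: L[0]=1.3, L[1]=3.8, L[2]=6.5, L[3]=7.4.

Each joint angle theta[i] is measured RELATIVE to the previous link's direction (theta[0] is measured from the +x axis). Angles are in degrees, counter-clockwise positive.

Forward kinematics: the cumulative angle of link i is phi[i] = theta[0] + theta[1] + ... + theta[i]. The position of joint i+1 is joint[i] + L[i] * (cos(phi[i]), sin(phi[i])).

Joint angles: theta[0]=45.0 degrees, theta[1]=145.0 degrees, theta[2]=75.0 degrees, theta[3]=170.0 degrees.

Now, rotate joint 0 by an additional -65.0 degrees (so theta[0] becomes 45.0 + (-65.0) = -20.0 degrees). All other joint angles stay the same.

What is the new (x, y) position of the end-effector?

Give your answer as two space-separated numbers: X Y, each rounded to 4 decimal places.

joint[0] = (0.0000, 0.0000)  (base)
link 0: phi[0] = -20 = -20 deg
  cos(-20 deg) = 0.9397, sin(-20 deg) = -0.3420
  joint[1] = (0.0000, 0.0000) + 1.3 * (0.9397, -0.3420) = (0.0000 + 1.2216, 0.0000 + -0.4446) = (1.2216, -0.4446)
link 1: phi[1] = -20 + 145 = 125 deg
  cos(125 deg) = -0.5736, sin(125 deg) = 0.8192
  joint[2] = (1.2216, -0.4446) + 3.8 * (-0.5736, 0.8192) = (1.2216 + -2.1796, -0.4446 + 3.1128) = (-0.9580, 2.6682)
link 2: phi[2] = -20 + 145 + 75 = 200 deg
  cos(200 deg) = -0.9397, sin(200 deg) = -0.3420
  joint[3] = (-0.9580, 2.6682) + 6.5 * (-0.9397, -0.3420) = (-0.9580 + -6.1080, 2.6682 + -2.2231) = (-7.0660, 0.4450)
link 3: phi[3] = -20 + 145 + 75 + 170 = 370 deg
  cos(370 deg) = 0.9848, sin(370 deg) = 0.1736
  joint[4] = (-7.0660, 0.4450) + 7.4 * (0.9848, 0.1736) = (-7.0660 + 7.2876, 0.4450 + 1.2850) = (0.2216, 1.7300)
End effector: (0.2216, 1.7300)

Answer: 0.2216 1.7300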